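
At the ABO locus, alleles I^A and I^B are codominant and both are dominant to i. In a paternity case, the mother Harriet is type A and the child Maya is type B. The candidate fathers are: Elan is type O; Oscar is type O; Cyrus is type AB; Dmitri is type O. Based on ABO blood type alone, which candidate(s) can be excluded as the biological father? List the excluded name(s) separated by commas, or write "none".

A candidate is excluded only if no genotype consistent with his phenotype could produce a type B child with a type A mother.
Elan (type O): no genotype consistent with that phenotype can produce a type-B child with a type-A mother.
Oscar (type O): no genotype consistent with that phenotype can produce a type-B child with a type-A mother.
Dmitri (type O): no genotype consistent with that phenotype can produce a type-B child with a type-A mother.

Elan, Oscar, Dmitri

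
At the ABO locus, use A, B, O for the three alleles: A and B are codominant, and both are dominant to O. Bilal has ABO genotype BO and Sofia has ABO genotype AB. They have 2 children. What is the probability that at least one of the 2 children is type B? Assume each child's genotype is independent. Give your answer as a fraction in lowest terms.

ABO cross BO × AB → 1/4 A, 1/2 B, 1/4 AB.
So P(type B) = 1/2 per child.
P(none) = (1/2)^2 = 1/4; P(at least one) = 1 − 1/4 = 3/4.

3/4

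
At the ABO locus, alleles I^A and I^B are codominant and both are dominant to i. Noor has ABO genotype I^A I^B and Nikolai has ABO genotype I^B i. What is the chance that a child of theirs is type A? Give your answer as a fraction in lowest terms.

ABO cross I^A I^B × I^B i → offspring phenotypes: 1/4 A, 1/2 B, 1/4 AB.
So P(type A) = 1/4.

1/4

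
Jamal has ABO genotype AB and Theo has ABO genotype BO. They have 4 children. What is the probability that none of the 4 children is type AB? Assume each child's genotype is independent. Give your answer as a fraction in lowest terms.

81/256

ABO cross AB × BO → 1/4 A, 1/2 B, 1/4 AB.
So P(type AB) = 1/4 per child.
P(not type AB) = 3/4 for one child; (3/4)^4 = 81/256.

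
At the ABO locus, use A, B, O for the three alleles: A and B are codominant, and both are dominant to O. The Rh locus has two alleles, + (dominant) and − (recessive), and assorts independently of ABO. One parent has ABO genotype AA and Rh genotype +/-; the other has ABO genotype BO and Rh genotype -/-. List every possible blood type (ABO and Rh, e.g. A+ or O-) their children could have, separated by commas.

Gametes from AA × BO give offspring ABO genotypes AB, AO, i.e. phenotypes A, AB.
Rh cross +/- × -/- → phenotypes Rh+, Rh-.
Combining independently: A+, A-, AB+, AB-.

A+, A-, AB+, AB-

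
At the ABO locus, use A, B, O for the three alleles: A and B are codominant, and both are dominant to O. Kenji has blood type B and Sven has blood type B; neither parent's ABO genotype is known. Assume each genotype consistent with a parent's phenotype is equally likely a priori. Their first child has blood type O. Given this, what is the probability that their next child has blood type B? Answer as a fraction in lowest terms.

3/4

Possible genotypes: Kenji ∈ {BB, BO}; Sven ∈ {BB, BO}.
Weight each parental genotype pair by prior × P(type-O child):
  BO × BO: posterior weight 1; P(next child type B) = 3/4.
Weighted sum = 3/4.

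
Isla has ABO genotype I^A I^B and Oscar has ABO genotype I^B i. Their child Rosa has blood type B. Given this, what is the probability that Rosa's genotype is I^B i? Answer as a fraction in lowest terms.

Cross I^A I^B × I^B i → 1/4 I^A I^B, 1/4 I^A i, 1/4 I^B I^B, 1/4 I^B i.
Type-B genotypes among offspring: I^B I^B (1/4), I^B i (1/4); total 1/2.
P(I^B i | type B) = (1/4) / (1/2) = 1/2.

1/2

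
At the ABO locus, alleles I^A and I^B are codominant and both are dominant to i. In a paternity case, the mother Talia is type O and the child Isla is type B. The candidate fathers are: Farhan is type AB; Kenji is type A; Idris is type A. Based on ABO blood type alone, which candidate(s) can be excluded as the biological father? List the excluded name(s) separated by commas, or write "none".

A candidate is excluded only if no genotype consistent with his phenotype could produce a type B child with a type O mother.
Kenji (type A): no genotype consistent with that phenotype can produce a type-B child with a type-O mother.
Idris (type A): no genotype consistent with that phenotype can produce a type-B child with a type-O mother.

Kenji, Idris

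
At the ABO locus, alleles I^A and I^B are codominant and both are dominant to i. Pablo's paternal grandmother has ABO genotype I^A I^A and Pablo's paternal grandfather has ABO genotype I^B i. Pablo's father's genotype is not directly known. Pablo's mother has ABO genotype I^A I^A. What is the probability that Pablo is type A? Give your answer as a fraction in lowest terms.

Pablo's father's ABO genotype from I^A I^A × I^B i: 1/2 I^A I^B, 1/2 I^A i.
Crossing each possibility with the mother I^A I^A and summing P(type A): 1/2·1/2 + 1/2·1 = 3/4.

3/4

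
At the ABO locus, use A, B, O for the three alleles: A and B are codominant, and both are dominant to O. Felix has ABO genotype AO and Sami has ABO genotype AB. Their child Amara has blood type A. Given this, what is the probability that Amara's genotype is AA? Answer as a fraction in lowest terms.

Cross AO × AB → 1/4 AA, 1/4 AB, 1/4 AO, 1/4 BO.
Type-A genotypes among offspring: AA (1/4), AO (1/4); total 1/2.
P(AA | type A) = (1/4) / (1/2) = 1/2.

1/2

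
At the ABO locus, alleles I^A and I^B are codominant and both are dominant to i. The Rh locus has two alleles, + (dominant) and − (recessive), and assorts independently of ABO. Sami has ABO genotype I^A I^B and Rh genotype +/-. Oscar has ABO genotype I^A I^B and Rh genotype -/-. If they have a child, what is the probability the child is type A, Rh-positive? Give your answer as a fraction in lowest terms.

ABO cross I^A I^B × I^A I^B → offspring phenotypes: 1/4 A, 1/4 B, 1/2 AB.
Rh cross +/- × -/- → 1/2 Rh+, 1/2 Rh-.
Independent loci: P(type A, Rh-positive) = 1/4 × 1/2 = 1/8.

1/8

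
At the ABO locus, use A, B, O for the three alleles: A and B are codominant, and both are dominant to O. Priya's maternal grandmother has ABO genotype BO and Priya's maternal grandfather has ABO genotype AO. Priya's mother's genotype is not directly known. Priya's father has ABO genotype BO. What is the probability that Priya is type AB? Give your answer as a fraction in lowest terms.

Priya's mother's ABO genotype from BO × AO: 1/4 AB, 1/4 AO, 1/4 BO, 1/4 OO.
Crossing each possibility with the father BO and summing P(type AB): 1/4·1/4 + 1/4·1/4 + 1/4·0 + 1/4·0 = 1/8.

1/8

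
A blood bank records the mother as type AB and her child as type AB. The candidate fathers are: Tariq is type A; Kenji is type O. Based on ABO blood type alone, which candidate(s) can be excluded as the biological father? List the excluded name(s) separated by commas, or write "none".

Kenji

A candidate is excluded only if no genotype consistent with his phenotype could produce a type AB child with a type AB mother.
Kenji (type O): no genotype consistent with that phenotype can produce a type-AB child with a type-AB mother.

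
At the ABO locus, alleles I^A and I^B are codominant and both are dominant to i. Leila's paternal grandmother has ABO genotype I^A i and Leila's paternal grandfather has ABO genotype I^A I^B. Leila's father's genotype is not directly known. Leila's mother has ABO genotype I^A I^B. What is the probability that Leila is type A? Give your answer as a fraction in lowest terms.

3/8

Leila's father's ABO genotype from I^A i × I^A I^B: 1/4 I^A I^A, 1/4 I^A I^B, 1/4 I^A i, 1/4 I^B i.
Crossing each possibility with the mother I^A I^B and summing P(type A): 1/4·1/2 + 1/4·1/4 + 1/4·1/2 + 1/4·1/4 = 3/8.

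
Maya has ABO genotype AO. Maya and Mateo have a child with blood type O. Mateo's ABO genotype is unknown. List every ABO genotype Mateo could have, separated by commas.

For each candidate genotype of Mateo, check whether crossing it with AO can produce every observed child phenotype.
  AA → possible child types {A} ✗
  AB → possible child types {A, B, AB} ✗
  AO → possible child types {O, A} ✓
  BB → possible child types {B, AB} ✗
  BO → possible child types {O, A, B, AB} ✓
  OO → possible child types {O, A} ✓

AO, BO, OO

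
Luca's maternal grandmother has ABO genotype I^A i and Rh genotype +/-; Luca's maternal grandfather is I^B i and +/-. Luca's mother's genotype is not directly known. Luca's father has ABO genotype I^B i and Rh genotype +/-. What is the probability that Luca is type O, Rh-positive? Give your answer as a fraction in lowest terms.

3/16

Luca's mother's ABO genotype from I^A i × I^B i: 1/4 I^A I^B, 1/4 I^A i, 1/4 I^B i, 1/4 i i.
Crossing each possibility with the father I^B i and summing P(type O): 1/4·0 + 1/4·1/4 + 1/4·1/4 + 1/4·1/2 = 1/4.
Similarly for Rh via the mother's Rh distribution: P(Rh+) = 3/4.
Independent loci: 1/4 × 3/4 = 3/16.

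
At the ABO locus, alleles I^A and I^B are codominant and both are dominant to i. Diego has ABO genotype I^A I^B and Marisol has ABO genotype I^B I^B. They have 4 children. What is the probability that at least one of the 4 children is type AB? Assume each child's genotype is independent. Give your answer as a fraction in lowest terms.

ABO cross I^A I^B × I^B I^B → 1/2 B, 1/2 AB.
So P(type AB) = 1/2 per child.
P(none) = (1/2)^4 = 1/16; P(at least one) = 1 − 1/16 = 15/16.

15/16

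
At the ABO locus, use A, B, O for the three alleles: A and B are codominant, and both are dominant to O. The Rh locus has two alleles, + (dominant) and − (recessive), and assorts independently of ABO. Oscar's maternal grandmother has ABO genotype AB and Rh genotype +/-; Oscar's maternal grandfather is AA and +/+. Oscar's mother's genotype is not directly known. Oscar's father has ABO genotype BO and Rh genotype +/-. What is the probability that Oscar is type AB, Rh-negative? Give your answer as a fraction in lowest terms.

Oscar's mother's ABO genotype from AB × AA: 1/2 AA, 1/2 AB.
Crossing each possibility with the father BO and summing P(type AB): 1/2·1/2 + 1/2·1/4 = 3/8.
Similarly for Rh via the mother's Rh distribution: P(Rh-) = 1/8.
Independent loci: 3/8 × 1/8 = 3/64.

3/64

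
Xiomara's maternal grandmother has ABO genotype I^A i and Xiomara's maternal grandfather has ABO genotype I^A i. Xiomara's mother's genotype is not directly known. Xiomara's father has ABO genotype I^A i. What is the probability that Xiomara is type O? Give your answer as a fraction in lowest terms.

1/4

Xiomara's mother's ABO genotype from I^A i × I^A i: 1/4 I^A I^A, 1/2 I^A i, 1/4 i i.
Crossing each possibility with the father I^A i and summing P(type O): 1/4·0 + 1/2·1/4 + 1/4·1/2 = 1/4.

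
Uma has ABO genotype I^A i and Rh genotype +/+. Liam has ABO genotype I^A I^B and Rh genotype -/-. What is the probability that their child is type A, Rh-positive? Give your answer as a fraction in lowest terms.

1/2

ABO cross I^A i × I^A I^B → offspring phenotypes: 1/2 A, 1/4 B, 1/4 AB.
Rh cross +/+ × -/- → 1 Rh+.
Independent loci: P(type A, Rh-positive) = 1/2 × 1 = 1/2.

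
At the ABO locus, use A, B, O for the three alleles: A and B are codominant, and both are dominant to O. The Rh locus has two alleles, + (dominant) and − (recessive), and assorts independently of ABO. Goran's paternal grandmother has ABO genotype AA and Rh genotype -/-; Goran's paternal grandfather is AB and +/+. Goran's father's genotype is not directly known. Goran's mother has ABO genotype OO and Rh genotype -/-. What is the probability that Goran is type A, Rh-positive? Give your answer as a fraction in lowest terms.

Goran's father's ABO genotype from AA × AB: 1/2 AA, 1/2 AB.
Crossing each possibility with the mother OO and summing P(type A): 1/2·1 + 1/2·1/2 = 3/4.
Similarly for Rh via the father's Rh distribution: P(Rh+) = 1/2.
Independent loci: 3/4 × 1/2 = 3/8.

3/8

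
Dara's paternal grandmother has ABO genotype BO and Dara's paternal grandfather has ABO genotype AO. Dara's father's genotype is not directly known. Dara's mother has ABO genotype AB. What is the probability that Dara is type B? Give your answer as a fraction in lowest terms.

Dara's father's ABO genotype from BO × AO: 1/4 AB, 1/4 AO, 1/4 BO, 1/4 OO.
Crossing each possibility with the mother AB and summing P(type B): 1/4·1/4 + 1/4·1/4 + 1/4·1/2 + 1/4·1/2 = 3/8.

3/8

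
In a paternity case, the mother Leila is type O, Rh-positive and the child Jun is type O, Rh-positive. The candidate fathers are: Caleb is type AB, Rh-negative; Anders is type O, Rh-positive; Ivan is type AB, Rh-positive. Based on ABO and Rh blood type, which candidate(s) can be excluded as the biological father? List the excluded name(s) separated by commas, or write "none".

Caleb, Ivan

A candidate is excluded only if no genotype consistent with his phenotype could produce a type O, Rh-positive child with a type O, Rh-positive mother.
Caleb (type AB, Rh-): no genotype consistent with that phenotype can produce a type-O Rh+ child with a type-O mother.
Ivan (type AB, Rh+): no genotype consistent with that phenotype can produce a type-O Rh+ child with a type-O mother.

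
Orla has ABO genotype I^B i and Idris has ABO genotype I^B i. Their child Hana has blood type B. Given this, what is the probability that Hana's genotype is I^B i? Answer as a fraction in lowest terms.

Cross I^B i × I^B i → 1/4 I^B I^B, 1/2 I^B i, 1/4 i i.
Type-B genotypes among offspring: I^B I^B (1/4), I^B i (1/2); total 3/4.
P(I^B i | type B) = (1/2) / (3/4) = 2/3.

2/3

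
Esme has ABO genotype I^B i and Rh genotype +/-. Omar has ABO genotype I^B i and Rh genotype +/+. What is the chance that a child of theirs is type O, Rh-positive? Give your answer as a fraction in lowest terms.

ABO cross I^B i × I^B i → offspring phenotypes: 1/4 O, 3/4 B.
Rh cross +/- × +/+ → 1 Rh+.
Independent loci: P(type O, Rh-positive) = 1/4 × 1 = 1/4.

1/4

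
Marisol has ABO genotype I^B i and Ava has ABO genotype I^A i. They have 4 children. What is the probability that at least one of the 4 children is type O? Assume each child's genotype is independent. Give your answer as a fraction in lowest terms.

175/256

ABO cross I^B i × I^A i → 1/4 O, 1/4 A, 1/4 B, 1/4 AB.
So P(type O) = 1/4 per child.
P(none) = (3/4)^4 = 81/256; P(at least one) = 1 − 81/256 = 175/256.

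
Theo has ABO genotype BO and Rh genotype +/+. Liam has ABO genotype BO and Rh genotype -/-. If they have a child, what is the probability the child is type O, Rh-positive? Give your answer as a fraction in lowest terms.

ABO cross BO × BO → offspring phenotypes: 1/4 O, 3/4 B.
Rh cross +/+ × -/- → 1 Rh+.
Independent loci: P(type O, Rh-positive) = 1/4 × 1 = 1/4.

1/4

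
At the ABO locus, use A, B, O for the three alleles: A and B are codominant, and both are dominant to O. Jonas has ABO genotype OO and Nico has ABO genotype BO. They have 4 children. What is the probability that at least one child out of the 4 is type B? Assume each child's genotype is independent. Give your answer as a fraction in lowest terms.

ABO cross OO × BO → 1/2 O, 1/2 B.
So P(type B) = 1/2 per child.
P(none) = (1/2)^4 = 1/16; P(at least one) = 1 − 1/16 = 15/16.

15/16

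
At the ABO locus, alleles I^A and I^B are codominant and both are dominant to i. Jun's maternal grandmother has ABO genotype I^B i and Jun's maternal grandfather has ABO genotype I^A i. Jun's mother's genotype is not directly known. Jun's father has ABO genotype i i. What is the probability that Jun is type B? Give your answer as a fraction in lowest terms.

Jun's mother's ABO genotype from I^B i × I^A i: 1/4 I^A I^B, 1/4 I^A i, 1/4 I^B i, 1/4 i i.
Crossing each possibility with the father i i and summing P(type B): 1/4·1/2 + 1/4·0 + 1/4·1/2 + 1/4·0 = 1/4.

1/4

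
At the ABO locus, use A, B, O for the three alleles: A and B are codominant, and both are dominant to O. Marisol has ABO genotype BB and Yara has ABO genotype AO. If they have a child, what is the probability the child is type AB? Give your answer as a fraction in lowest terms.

ABO cross BB × AO → offspring phenotypes: 1/2 B, 1/2 AB.
So P(type AB) = 1/2.

1/2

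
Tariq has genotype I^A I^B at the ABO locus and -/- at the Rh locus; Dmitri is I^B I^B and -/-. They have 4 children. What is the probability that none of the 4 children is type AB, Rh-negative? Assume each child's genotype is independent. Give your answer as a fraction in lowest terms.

1/16

ABO cross I^A I^B × I^B I^B → 1/2 B, 1/2 AB.
Rh cross -/- × -/- → 1 Rh-; so P(type AB, Rh-negative) = 1/2 × 1 = 1/2 per child.
P(not type AB, Rh-negative) = 1/2 for one child; (1/2)^4 = 1/16.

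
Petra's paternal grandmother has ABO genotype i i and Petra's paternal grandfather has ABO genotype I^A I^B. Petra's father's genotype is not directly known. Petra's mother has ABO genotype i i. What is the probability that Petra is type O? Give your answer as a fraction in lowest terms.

1/2

Petra's father's ABO genotype from i i × I^A I^B: 1/2 I^A i, 1/2 I^B i.
Crossing each possibility with the mother i i and summing P(type O): 1/2·1/2 + 1/2·1/2 = 1/2.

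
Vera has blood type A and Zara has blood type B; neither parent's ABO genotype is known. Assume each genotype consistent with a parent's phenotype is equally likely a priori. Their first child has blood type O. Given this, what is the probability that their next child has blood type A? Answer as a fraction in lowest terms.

Possible genotypes: Vera ∈ {AA, AO}; Zara ∈ {BB, BO}.
Weight each parental genotype pair by prior × P(type-O child):
  AO × BO: posterior weight 1; P(next child type A) = 1/4.
Weighted sum = 1/4.

1/4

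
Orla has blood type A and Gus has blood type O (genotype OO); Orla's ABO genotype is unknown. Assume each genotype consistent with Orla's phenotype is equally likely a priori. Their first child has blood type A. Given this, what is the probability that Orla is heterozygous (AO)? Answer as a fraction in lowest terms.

Possible genotypes: Orla ∈ {AA, AO}; Gus ∈ {OO}.
Weight each parental genotype pair by prior × P(type-A child):
  AA × OO: posterior weight 2/3.
  AO × OO: posterior weight 1/3.
Sum the posterior weight over pairs where Orla is AO: 1/3.

1/3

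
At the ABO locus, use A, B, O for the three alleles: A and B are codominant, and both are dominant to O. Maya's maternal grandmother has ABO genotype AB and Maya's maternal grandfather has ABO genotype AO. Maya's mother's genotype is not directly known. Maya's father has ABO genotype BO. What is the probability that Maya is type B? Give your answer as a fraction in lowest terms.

Maya's mother's ABO genotype from AB × AO: 1/4 AA, 1/4 AB, 1/4 AO, 1/4 BO.
Crossing each possibility with the father BO and summing P(type B): 1/4·0 + 1/4·1/2 + 1/4·1/4 + 1/4·3/4 = 3/8.

3/8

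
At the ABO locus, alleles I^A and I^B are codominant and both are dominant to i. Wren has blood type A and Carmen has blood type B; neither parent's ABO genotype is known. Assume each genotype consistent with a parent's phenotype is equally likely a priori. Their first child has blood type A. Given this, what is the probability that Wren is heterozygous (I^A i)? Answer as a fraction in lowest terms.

Possible genotypes: Wren ∈ {I^A I^A, I^A i}; Carmen ∈ {I^B I^B, I^B i}.
Weight each parental genotype pair by prior × P(type-A child):
  I^A I^A × I^B i: posterior weight 2/3.
  I^A i × I^B i: posterior weight 1/3.
Sum the posterior weight over pairs where Wren is I^A i: 1/3.

1/3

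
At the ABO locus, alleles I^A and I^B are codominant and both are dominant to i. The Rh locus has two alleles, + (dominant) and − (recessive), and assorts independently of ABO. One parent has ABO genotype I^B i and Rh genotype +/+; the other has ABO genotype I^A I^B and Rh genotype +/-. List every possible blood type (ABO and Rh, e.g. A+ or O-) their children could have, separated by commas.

Gametes from I^B i × I^A I^B give offspring ABO genotypes I^A I^B, I^A i, I^B I^B, I^B i, i.e. phenotypes A, B, AB.
Rh cross +/+ × +/- → phenotypes Rh+.
Combining independently: A+, B+, AB+.

A+, B+, AB+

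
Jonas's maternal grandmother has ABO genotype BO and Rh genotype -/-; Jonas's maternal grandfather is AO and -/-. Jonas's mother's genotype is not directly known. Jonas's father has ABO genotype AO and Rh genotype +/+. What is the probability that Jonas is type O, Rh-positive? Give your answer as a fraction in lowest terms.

1/4

Jonas's mother's ABO genotype from BO × AO: 1/4 AB, 1/4 AO, 1/4 BO, 1/4 OO.
Crossing each possibility with the father AO and summing P(type O): 1/4·0 + 1/4·1/4 + 1/4·1/4 + 1/4·1/2 = 1/4.
Similarly for Rh via the mother's Rh distribution: P(Rh+) = 1.
Independent loci: 1/4 × 1 = 1/4.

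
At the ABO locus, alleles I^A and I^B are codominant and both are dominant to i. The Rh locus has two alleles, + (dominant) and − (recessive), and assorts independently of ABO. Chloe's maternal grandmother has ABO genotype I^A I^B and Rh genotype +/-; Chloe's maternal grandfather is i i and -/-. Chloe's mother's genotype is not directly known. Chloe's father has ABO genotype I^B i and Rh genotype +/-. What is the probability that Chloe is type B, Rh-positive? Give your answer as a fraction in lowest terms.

5/16

Chloe's mother's ABO genotype from I^A I^B × i i: 1/2 I^A i, 1/2 I^B i.
Crossing each possibility with the father I^B i and summing P(type B): 1/2·1/4 + 1/2·3/4 = 1/2.
Similarly for Rh via the mother's Rh distribution: P(Rh+) = 5/8.
Independent loci: 1/2 × 5/8 = 5/16.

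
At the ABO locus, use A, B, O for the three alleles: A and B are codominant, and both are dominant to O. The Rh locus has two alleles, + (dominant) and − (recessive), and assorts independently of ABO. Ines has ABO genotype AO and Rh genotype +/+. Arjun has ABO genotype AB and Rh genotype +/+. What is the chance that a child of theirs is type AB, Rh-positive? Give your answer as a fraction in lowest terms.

1/4

ABO cross AO × AB → offspring phenotypes: 1/2 A, 1/4 B, 1/4 AB.
Rh cross +/+ × +/+ → 1 Rh+.
Independent loci: P(type AB, Rh-positive) = 1/4 × 1 = 1/4.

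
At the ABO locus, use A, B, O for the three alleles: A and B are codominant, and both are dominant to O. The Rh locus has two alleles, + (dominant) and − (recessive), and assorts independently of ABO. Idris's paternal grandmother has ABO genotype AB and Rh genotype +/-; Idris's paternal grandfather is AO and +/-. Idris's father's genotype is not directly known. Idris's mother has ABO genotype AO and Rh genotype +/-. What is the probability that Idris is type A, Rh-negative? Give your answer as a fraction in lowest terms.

Idris's father's ABO genotype from AB × AO: 1/4 AA, 1/4 AB, 1/4 AO, 1/4 BO.
Crossing each possibility with the mother AO and summing P(type A): 1/4·1 + 1/4·1/2 + 1/4·3/4 + 1/4·1/4 = 5/8.
Similarly for Rh via the father's Rh distribution: P(Rh-) = 1/4.
Independent loci: 5/8 × 1/4 = 5/32.

5/32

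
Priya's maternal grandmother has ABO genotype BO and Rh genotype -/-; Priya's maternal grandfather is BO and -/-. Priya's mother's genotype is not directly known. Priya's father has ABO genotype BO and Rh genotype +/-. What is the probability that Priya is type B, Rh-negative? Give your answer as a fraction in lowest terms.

Priya's mother's ABO genotype from BO × BO: 1/4 BB, 1/2 BO, 1/4 OO.
Crossing each possibility with the father BO and summing P(type B): 1/4·1 + 1/2·3/4 + 1/4·1/2 = 3/4.
Similarly for Rh via the mother's Rh distribution: P(Rh-) = 1/2.
Independent loci: 3/4 × 1/2 = 3/8.

3/8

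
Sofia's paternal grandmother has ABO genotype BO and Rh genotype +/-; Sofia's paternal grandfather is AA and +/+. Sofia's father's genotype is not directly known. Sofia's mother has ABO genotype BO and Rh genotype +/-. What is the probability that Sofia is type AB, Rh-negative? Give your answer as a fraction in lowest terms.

1/32

Sofia's father's ABO genotype from BO × AA: 1/2 AB, 1/2 AO.
Crossing each possibility with the mother BO and summing P(type AB): 1/2·1/4 + 1/2·1/4 = 1/4.
Similarly for Rh via the father's Rh distribution: P(Rh-) = 1/8.
Independent loci: 1/4 × 1/8 = 1/32.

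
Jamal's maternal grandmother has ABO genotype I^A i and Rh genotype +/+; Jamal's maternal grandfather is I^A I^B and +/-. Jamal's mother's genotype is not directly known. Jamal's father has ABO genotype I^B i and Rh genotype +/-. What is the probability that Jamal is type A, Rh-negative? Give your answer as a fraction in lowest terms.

Jamal's mother's ABO genotype from I^A i × I^A I^B: 1/4 I^A I^A, 1/4 I^A I^B, 1/4 I^A i, 1/4 I^B i.
Crossing each possibility with the father I^B i and summing P(type A): 1/4·1/2 + 1/4·1/4 + 1/4·1/4 + 1/4·0 = 1/4.
Similarly for Rh via the mother's Rh distribution: P(Rh-) = 1/8.
Independent loci: 1/4 × 1/8 = 1/32.

1/32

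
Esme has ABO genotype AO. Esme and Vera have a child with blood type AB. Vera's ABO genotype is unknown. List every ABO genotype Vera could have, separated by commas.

For each candidate genotype of Vera, check whether crossing it with AO can produce every observed child phenotype.
  AA → possible child types {A} ✗
  AB → possible child types {A, B, AB} ✓
  AO → possible child types {O, A} ✗
  BB → possible child types {B, AB} ✓
  BO → possible child types {O, A, B, AB} ✓
  OO → possible child types {O, A} ✗

AB, BB, BO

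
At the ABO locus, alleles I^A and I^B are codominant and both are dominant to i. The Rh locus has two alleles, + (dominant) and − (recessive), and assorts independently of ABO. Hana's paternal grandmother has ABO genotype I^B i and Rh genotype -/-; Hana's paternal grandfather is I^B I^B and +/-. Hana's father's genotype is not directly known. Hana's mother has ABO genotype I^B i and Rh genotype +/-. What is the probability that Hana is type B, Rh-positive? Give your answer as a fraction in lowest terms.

Hana's father's ABO genotype from I^B i × I^B I^B: 1/2 I^B I^B, 1/2 I^B i.
Crossing each possibility with the mother I^B i and summing P(type B): 1/2·1 + 1/2·3/4 = 7/8.
Similarly for Rh via the father's Rh distribution: P(Rh+) = 5/8.
Independent loci: 7/8 × 5/8 = 35/64.

35/64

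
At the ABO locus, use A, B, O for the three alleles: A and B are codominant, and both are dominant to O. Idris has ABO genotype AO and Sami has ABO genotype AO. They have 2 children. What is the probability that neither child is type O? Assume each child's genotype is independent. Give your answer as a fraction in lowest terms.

9/16

ABO cross AO × AO → 1/4 O, 3/4 A.
So P(type O) = 1/4 per child.
P(not type O) = 3/4 for one child; (3/4)^2 = 9/16.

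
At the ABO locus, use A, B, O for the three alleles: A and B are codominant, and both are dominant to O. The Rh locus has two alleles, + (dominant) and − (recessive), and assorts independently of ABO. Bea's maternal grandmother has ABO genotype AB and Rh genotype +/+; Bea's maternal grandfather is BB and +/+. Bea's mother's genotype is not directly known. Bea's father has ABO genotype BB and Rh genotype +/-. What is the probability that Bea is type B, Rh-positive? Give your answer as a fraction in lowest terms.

3/4

Bea's mother's ABO genotype from AB × BB: 1/2 AB, 1/2 BB.
Crossing each possibility with the father BB and summing P(type B): 1/2·1/2 + 1/2·1 = 3/4.
Similarly for Rh via the mother's Rh distribution: P(Rh+) = 1.
Independent loci: 3/4 × 1 = 3/4.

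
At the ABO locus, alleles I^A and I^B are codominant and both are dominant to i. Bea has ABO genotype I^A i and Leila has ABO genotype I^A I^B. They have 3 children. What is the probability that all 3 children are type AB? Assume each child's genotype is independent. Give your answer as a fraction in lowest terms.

ABO cross I^A i × I^A I^B → 1/2 A, 1/4 B, 1/4 AB.
So P(type AB) = 1/4 per child.
All 3 independent: (1/4)^3 = 1/64.

1/64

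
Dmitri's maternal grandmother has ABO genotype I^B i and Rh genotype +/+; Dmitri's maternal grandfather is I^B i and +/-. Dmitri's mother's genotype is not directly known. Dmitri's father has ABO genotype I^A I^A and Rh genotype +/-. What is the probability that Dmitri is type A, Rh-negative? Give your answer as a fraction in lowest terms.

1/16

Dmitri's mother's ABO genotype from I^B i × I^B i: 1/4 I^B I^B, 1/2 I^B i, 1/4 i i.
Crossing each possibility with the father I^A I^A and summing P(type A): 1/4·0 + 1/2·1/2 + 1/4·1 = 1/2.
Similarly for Rh via the mother's Rh distribution: P(Rh-) = 1/8.
Independent loci: 1/2 × 1/8 = 1/16.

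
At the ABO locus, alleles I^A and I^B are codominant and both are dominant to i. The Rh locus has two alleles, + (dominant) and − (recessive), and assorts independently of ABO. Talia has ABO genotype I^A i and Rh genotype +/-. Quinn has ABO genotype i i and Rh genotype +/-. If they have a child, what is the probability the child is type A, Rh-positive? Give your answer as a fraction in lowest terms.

3/8

ABO cross I^A i × i i → offspring phenotypes: 1/2 O, 1/2 A.
Rh cross +/- × +/- → 3/4 Rh+, 1/4 Rh-.
Independent loci: P(type A, Rh-positive) = 1/2 × 3/4 = 3/8.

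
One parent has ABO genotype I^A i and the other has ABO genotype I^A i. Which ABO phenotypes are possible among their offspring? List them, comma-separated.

Gametes from I^A i × I^A i give offspring ABO genotypes I^A I^A, I^A i, i i, i.e. phenotypes O, A.

O, A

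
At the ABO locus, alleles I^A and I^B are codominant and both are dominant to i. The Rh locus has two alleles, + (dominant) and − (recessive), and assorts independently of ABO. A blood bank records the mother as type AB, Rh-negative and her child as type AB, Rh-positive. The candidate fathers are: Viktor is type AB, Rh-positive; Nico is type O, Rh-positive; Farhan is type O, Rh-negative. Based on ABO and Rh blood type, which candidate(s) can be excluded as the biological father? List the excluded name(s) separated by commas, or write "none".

A candidate is excluded only if no genotype consistent with his phenotype could produce a type AB, Rh-positive child with a type AB, Rh-negative mother.
Nico (type O, Rh+): no genotype consistent with that phenotype can produce a type-AB Rh+ child with a type-AB mother.
Farhan (type O, Rh-): no genotype consistent with that phenotype can produce a type-AB Rh+ child with a type-AB mother.

Nico, Farhan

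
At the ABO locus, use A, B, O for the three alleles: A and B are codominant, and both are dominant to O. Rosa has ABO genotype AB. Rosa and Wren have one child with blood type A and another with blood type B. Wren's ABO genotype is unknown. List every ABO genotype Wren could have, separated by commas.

For each candidate genotype of Wren, check whether crossing it with AB can produce every observed child phenotype.
  AA → possible child types {A, AB} ✗
  AB → possible child types {A, B, AB} ✓
  AO → possible child types {A, B, AB} ✓
  BB → possible child types {B, AB} ✗
  BO → possible child types {A, B, AB} ✓
  OO → possible child types {A, B} ✓

AB, AO, BO, OO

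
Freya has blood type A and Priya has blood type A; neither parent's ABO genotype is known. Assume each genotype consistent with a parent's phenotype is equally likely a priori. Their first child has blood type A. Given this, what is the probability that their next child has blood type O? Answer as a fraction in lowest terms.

Possible genotypes: Freya ∈ {AA, AO}; Priya ∈ {AA, AO}.
Weight each parental genotype pair by prior × P(type-A child):
  AA × AA: posterior weight 4/15; P(next child type O) = 0.
  AA × AO: posterior weight 4/15; P(next child type O) = 0.
  AO × AA: posterior weight 4/15; P(next child type O) = 0.
  AO × AO: posterior weight 1/5; P(next child type O) = 1/4.
Weighted sum = 1/20.

1/20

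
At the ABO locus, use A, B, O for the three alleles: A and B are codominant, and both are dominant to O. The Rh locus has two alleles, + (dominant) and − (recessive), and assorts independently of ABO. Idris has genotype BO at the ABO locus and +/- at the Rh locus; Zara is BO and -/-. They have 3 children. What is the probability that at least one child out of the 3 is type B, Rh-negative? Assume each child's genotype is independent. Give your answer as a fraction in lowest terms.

387/512

ABO cross BO × BO → 1/4 O, 3/4 B.
Rh cross +/- × -/- → 1/2 Rh+, 1/2 Rh-; so P(type B, Rh-negative) = 3/4 × 1/2 = 3/8 per child.
P(none) = (5/8)^3 = 125/512; P(at least one) = 1 − 125/512 = 387/512.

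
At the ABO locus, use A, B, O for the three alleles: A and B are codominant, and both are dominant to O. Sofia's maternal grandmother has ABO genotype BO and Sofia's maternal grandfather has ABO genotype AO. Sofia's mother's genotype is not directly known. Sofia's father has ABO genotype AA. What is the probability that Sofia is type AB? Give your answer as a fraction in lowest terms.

1/4

Sofia's mother's ABO genotype from BO × AO: 1/4 AB, 1/4 AO, 1/4 BO, 1/4 OO.
Crossing each possibility with the father AA and summing P(type AB): 1/4·1/2 + 1/4·0 + 1/4·1/2 + 1/4·0 = 1/4.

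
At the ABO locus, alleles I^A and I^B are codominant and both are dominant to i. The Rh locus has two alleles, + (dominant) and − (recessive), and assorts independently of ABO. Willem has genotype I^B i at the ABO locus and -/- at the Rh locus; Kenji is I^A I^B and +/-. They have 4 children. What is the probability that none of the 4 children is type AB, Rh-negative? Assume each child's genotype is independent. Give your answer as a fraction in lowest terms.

ABO cross I^B i × I^A I^B → 1/4 A, 1/2 B, 1/4 AB.
Rh cross -/- × +/- → 1/2 Rh+, 1/2 Rh-; so P(type AB, Rh-negative) = 1/4 × 1/2 = 1/8 per child.
P(not type AB, Rh-negative) = 7/8 for one child; (7/8)^4 = 2401/4096.

2401/4096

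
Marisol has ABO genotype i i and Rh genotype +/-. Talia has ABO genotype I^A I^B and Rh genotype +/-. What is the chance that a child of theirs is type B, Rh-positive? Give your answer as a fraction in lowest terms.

ABO cross i i × I^A I^B → offspring phenotypes: 1/2 A, 1/2 B.
Rh cross +/- × +/- → 3/4 Rh+, 1/4 Rh-.
Independent loci: P(type B, Rh-positive) = 1/2 × 3/4 = 3/8.

3/8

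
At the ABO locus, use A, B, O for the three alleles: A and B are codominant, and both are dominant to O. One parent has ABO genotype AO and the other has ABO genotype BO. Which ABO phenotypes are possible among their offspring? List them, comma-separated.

O, A, B, AB

Gametes from AO × BO give offspring ABO genotypes AB, AO, BO, OO, i.e. phenotypes O, A, B, AB.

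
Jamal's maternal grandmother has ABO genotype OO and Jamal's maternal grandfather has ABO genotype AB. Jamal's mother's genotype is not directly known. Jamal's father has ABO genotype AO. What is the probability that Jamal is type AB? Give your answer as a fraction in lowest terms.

1/8

Jamal's mother's ABO genotype from OO × AB: 1/2 AO, 1/2 BO.
Crossing each possibility with the father AO and summing P(type AB): 1/2·0 + 1/2·1/4 = 1/8.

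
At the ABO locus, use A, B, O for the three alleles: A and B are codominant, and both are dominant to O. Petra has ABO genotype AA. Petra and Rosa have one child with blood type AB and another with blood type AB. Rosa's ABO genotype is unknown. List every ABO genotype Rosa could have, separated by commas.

AB, BB, BO

For each candidate genotype of Rosa, check whether crossing it with AA can produce every observed child phenotype.
  AA → possible child types {A} ✗
  AB → possible child types {A, AB} ✓
  AO → possible child types {A} ✗
  BB → possible child types {AB} ✓
  BO → possible child types {A, AB} ✓
  OO → possible child types {A} ✗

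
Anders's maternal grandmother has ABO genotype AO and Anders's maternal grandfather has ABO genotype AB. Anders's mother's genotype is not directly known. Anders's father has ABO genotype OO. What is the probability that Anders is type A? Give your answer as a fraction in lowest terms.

Anders's mother's ABO genotype from AO × AB: 1/4 AA, 1/4 AB, 1/4 AO, 1/4 BO.
Crossing each possibility with the father OO and summing P(type A): 1/4·1 + 1/4·1/2 + 1/4·1/2 + 1/4·0 = 1/2.

1/2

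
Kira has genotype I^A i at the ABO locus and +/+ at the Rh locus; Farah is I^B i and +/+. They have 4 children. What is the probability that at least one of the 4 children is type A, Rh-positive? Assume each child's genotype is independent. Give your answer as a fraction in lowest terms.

175/256

ABO cross I^A i × I^B i → 1/4 O, 1/4 A, 1/4 B, 1/4 AB.
Rh cross +/+ × +/+ → 1 Rh+; so P(type A, Rh-positive) = 1/4 × 1 = 1/4 per child.
P(none) = (3/4)^4 = 81/256; P(at least one) = 1 − 81/256 = 175/256.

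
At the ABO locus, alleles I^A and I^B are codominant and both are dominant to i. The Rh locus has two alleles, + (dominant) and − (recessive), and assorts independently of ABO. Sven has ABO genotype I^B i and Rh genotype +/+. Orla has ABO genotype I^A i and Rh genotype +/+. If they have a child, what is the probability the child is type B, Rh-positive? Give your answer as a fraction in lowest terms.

1/4

ABO cross I^B i × I^A i → offspring phenotypes: 1/4 O, 1/4 A, 1/4 B, 1/4 AB.
Rh cross +/+ × +/+ → 1 Rh+.
Independent loci: P(type B, Rh-positive) = 1/4 × 1 = 1/4.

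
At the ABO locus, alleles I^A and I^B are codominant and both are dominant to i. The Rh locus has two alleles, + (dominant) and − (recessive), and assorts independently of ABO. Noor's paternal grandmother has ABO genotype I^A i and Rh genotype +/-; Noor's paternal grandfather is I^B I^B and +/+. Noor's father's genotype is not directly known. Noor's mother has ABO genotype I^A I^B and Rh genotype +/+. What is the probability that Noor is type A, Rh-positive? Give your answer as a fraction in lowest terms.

1/4

Noor's father's ABO genotype from I^A i × I^B I^B: 1/2 I^A I^B, 1/2 I^B i.
Crossing each possibility with the mother I^A I^B and summing P(type A): 1/2·1/4 + 1/2·1/4 = 1/4.
Similarly for Rh via the father's Rh distribution: P(Rh+) = 1.
Independent loci: 1/4 × 1 = 1/4.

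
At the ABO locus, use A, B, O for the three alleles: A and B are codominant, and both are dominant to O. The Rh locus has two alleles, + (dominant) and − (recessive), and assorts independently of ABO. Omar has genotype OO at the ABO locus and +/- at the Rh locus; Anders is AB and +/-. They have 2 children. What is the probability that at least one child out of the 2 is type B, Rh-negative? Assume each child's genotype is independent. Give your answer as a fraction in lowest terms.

15/64

ABO cross OO × AB → 1/2 A, 1/2 B.
Rh cross +/- × +/- → 3/4 Rh+, 1/4 Rh-; so P(type B, Rh-negative) = 1/2 × 1/4 = 1/8 per child.
P(none) = (7/8)^2 = 49/64; P(at least one) = 1 − 49/64 = 15/64.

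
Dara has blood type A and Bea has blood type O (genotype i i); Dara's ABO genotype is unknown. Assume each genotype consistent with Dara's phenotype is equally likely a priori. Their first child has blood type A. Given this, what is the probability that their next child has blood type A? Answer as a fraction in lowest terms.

5/6

Possible genotypes: Dara ∈ {I^A I^A, I^A i}; Bea ∈ {i i}.
Weight each parental genotype pair by prior × P(type-A child):
  I^A I^A × i i: posterior weight 2/3; P(next child type A) = 1.
  I^A i × i i: posterior weight 1/3; P(next child type A) = 1/2.
Weighted sum = 5/6.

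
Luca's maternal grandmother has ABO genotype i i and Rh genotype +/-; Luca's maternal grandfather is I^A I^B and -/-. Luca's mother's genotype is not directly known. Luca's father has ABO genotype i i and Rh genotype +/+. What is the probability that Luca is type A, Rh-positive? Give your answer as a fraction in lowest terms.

1/4

Luca's mother's ABO genotype from i i × I^A I^B: 1/2 I^A i, 1/2 I^B i.
Crossing each possibility with the father i i and summing P(type A): 1/2·1/2 + 1/2·0 = 1/4.
Similarly for Rh via the mother's Rh distribution: P(Rh+) = 1.
Independent loci: 1/4 × 1 = 1/4.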